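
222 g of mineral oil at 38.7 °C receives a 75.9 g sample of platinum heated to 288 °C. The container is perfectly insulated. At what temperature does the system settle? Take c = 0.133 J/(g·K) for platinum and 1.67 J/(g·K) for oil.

T_f = Σ m_i c_i T_i / Σ m_i c_i:
T_f = (10.09×288 + 370.74×38.7) / (10.09 + 370.74)
    = 17255 / 380.83 ≈ 45.31 °C

T_f ≈ 45.3 °C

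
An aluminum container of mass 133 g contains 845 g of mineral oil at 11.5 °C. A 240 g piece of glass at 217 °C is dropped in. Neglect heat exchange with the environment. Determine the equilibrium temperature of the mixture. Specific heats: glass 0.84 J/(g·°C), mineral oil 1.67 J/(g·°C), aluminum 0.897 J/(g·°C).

T_f ≈ 35.4 °C

Net heat exchanged in the isolated system is zero:
240·0.84·(T − 217) + 845·1.67·(T − 11.5) + 133·0.897·(T − 11.5) = 0
(201.6 + 1411.1 + 119.3) T = 201.6·217 + 1411.1·11.5 + 119.3·11.5
T = 61347 / 1732.1 = 35.4 °C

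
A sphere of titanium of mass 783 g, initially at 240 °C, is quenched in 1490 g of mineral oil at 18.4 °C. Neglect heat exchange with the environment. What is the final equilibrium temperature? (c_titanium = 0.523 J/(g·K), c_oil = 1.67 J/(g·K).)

T_f ≈ 49.7 °C

T_f = Σ m_i c_i T_i / Σ m_i c_i:
T_f = (409.51×240 + 2488.3×18.4) / (409.51 + 2488.3)
    = 144067 / 2897.8 ≈ 49.72 °C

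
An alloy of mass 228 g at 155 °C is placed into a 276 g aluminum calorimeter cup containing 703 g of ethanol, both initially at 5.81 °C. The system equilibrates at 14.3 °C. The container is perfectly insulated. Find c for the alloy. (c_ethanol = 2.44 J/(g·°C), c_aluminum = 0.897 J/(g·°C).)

c ≈ 0.519 J/(g·°C)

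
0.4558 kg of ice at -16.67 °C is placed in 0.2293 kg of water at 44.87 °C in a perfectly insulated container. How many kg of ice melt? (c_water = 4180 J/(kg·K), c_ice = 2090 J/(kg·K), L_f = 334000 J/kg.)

m_melted ≈ 0.0812 kg

Heat available from the water dropping to 0 °C: 0.2293·4180·44.87 = 43007 J.
Warming the ice to 0 °C takes 0.4558·2090·16.67 = 15880 J, leaving 27127 J for melting.
Fully melting the ice requires m_ice L_f = 0.4558·334000 = 152237 J.
That's not enough to melt it all — equilibrium is at 0 °C with ice remaining.
m_melt = 27127 / L_f = 0.08122 kg.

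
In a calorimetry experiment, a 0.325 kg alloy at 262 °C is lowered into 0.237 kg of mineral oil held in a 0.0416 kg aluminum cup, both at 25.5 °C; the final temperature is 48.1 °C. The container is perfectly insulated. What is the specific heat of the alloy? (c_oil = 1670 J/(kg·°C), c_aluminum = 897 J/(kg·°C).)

c ≈ 141 J/(kg·°C)

Heat gained plus heat lost sum to zero:
0.325·c·(48.1 − 262) + 0.237·1670·(48.1 − 25.5) + 0.0416·897·(48.1 − 25.5) = 0
-69.52 c = -9788.2
c = -9788.2/-69.52 ≈ 140.8 J/(kg·°C)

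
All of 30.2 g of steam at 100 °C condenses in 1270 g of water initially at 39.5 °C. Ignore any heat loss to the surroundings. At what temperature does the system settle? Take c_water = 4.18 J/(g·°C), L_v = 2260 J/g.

Energy balance with sensible and latent terms:
latent heat released on condensation: 30.2×2260 = 68252
  condensed water 100 °C→T: 126.24(T − 100)
  water warms: 1270×4.18×(T − 39.5) = 5308.6(T − 39.5)
5434.8 T = 68252 + 12624 + 209690 = 290565
T ≈ 53.46 °C (< 100 °C, so full condensation is consistent).

T_f ≈ 53.5 °C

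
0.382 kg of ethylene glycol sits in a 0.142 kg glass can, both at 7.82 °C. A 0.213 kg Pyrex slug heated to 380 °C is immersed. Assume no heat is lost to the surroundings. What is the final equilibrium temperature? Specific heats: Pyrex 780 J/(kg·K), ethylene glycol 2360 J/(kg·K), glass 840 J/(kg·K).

Conservation of energy gives ΣQ = 0:
0.213×780×(T − 380) + 0.382×2360×(T − 7.82) + 0.142×840×(T − 7.82) = 0
(166.14 + 901.52 + 119.28) T = 166.14×380 + 901.52×7.82 + 119.28×7.82
T = 71116 / 1186.9 = 59.9 °C

T_f ≈ 59.9 °C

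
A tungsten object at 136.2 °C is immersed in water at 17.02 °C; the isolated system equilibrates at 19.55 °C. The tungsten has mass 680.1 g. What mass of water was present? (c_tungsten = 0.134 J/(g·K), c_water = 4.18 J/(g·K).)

Heat lost by the tungsten = heat gained by the water:
680.1·0.134·(136.2 − 19.55) = m·4.18·(19.55 − 17.02)
10.58 m = 10631  ⇒  m ≈ 1005 g

m ≈ 1010 g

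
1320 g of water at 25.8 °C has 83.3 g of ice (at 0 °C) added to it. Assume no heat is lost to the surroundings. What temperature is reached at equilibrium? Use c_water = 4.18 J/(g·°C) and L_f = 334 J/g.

T_f ≈ 19.5 °C

Heat gained plus heat lost sum to zero:
fusion: m_ice L_f = 83.3·334 = 27822; meltwater 0→T: 83.3·4.18·T = 348.19 T; water cools: 1320·4.18·(T − 25.8) = 5517.6(T − 25.8)
5865.8 T = 142354 − 27822 = 114532
T ≈ 19.53 °C. Since T > 0 °C, the all-ice-melts assumption holds.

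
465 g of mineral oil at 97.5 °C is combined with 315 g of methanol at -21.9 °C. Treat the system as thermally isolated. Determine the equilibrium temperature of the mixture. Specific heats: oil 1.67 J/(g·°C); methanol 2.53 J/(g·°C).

Heat lost by the oil equals heat gained by the methanol:
465·1.67·(97.5 − T) = 315·2.53·(T − (-21.9))
776.55(97.5 − T) = 796.95(T − (-21.9))
1573.5 T = 58260  ⇒  T ≈ 37.03 °C

T_f ≈ 37.0 °C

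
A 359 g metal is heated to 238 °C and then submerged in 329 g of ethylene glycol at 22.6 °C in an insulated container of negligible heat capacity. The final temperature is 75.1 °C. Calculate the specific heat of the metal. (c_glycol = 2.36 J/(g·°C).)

c ≈ 0.697 J/(g·°C)

m_s c (T_s − T_f) = m_glycol c_glycol (T_f − T_0):
359·c·(238 − 75.1) = 329·2.36·(75.1 − 22.6)
58481 c = 40763  ⇒  c ≈ 0.697 J/(g·°C)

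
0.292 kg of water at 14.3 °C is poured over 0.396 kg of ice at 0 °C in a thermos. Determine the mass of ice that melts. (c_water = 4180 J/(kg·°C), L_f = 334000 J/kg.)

Cooling the water to 0 °C releases 0.292·4180·14.3 = 17454 J.
Fully melting the ice requires m_ice L_f = 0.396·334000 = 132264 J.
That's not enough to melt it all — equilibrium is at 0 °C with ice remaining.
m_melted·334000 = 17454  ⇒  m_melted ≈ 0.05226 kg.

m_melted ≈ 0.0523 kg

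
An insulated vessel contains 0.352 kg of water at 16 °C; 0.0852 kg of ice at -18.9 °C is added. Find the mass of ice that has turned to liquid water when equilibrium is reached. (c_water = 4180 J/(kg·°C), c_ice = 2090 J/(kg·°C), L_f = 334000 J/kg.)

m_melted ≈ 0.0604 kg

Heat available from the water dropping to 0 °C: 0.352·4180·16 = 23542 J.
Warming the ice to 0 °C takes 0.0852·2090·18.9 = 3365.5 J, leaving 20176 J for melting.
To melt every bit of ice: 0.0852·334000 = 28457 J.
That's not enough to melt it all — equilibrium is at 0 °C with ice remaining.
m_melt = 20176 / L_f = 0.06041 kg.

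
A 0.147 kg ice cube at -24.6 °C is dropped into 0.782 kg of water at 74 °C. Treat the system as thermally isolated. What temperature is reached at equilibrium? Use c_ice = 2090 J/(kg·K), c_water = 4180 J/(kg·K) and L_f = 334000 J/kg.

T_f ≈ 47.7 °C

Setting the total heat transfer to zero:
warm ice to 0 °C: 0.147·2090·(0 − (-24.6)) = 7557.9; melt ice: 0.147·334000 = 49098; warm the meltwater: 614.46 T; water cools: 0.782·4180·(T − 74) = 3268.8(T − 74)
3883.2 T = 241888 − 56656 = 185232
T ≈ 47.70 °C (positive, so assuming full melt was valid).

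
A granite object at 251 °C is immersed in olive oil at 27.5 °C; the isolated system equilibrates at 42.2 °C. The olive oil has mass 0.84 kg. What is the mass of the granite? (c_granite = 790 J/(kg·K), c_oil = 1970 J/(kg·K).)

m ≈ 0.147 kg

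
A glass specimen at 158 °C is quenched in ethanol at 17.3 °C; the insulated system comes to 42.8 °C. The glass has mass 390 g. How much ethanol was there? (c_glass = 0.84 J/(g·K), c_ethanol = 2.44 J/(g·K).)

Heat lost by the glass = heat gained by the ethanol:
390×0.84×(158 − 42.8) = m×2.44×(42.8 − 17.3)
62.22 m = 37740  ⇒  m ≈ 606.5 g

m ≈ 607 g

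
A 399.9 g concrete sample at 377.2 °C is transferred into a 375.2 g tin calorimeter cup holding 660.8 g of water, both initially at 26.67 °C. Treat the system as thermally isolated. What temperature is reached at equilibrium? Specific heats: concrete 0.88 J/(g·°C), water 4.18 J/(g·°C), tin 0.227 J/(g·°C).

Setting the total heat transfer to zero:
399.9·0.88·(T − 377.2) + 660.8·4.18·(T − 26.67) + 375.2·0.227·(T − 26.67) = 0
3199.2 T = 208679
T = 208679/3199.2 ≈ 65.23 °C

T_f ≈ 65.2 °C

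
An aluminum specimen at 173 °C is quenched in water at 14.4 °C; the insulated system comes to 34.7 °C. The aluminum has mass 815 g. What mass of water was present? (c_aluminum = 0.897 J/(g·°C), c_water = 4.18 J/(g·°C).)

m ≈ 1190 g

|Q_aluminum| = |Q_water|:
815×0.897×(173 − 34.7) = m×4.18×(34.7 − 14.4)
84.85 m = 101105  ⇒  m ≈ 1192 g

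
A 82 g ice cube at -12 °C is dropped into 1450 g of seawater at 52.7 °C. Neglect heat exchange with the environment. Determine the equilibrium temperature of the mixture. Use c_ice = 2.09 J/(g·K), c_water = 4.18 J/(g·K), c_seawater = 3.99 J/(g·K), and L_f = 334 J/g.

T_f ≈ 44.9 °C

Conservation of energy gives ΣQ = 0:
ice -12→0 °C: 82·2.09·12 = 2056.6
  melt ice: 82·334 = 27388
  warm the meltwater: 342.76 T
  seawater: 5785.5(T − 52.7)
6128.3 T = 304896 − 29445 = 275451
T ≈ 44.95 °C. Since T > 0 °C, the all-ice-melts assumption holds.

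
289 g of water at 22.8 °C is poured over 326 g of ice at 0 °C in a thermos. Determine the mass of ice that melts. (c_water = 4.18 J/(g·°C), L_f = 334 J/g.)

m_melted ≈ 82.5 g

Water can give up m c ΔT = 289·4.18·22.8 = 27543 J before reaching 0 °C.
To melt every bit of ice: 326·334 = 108884 J.
That's not enough to melt it all — equilibrium is at 0 °C with ice remaining.
m_melted·334 = 27543  ⇒  m_melted ≈ 82.46 g.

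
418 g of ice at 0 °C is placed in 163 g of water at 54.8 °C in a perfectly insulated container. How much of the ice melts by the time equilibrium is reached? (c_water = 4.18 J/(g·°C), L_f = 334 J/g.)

Water can give up m c ΔT = 163·4.18·54.8 = 37337 J before reaching 0 °C.
Fully melting the ice requires m_ice L_f = 418·334 = 139612 J.
37337 J < 139612 J, so only part of the ice melts and the system sits at 0 °C.
m_melt = 37337 / L_f = 111.8 g.

m_melted ≈ 112 g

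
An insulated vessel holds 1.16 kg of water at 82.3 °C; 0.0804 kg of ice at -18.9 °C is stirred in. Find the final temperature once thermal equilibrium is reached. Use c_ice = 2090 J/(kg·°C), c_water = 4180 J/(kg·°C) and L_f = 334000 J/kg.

T_f ≈ 71.2 °C

Let T be the final temperature. ΣQ_i = 0:
warm ice to 0 °C: 0.0804×2090×(0 − (-18.9)) = 3175.9; melt ice: 0.0804×334000 = 26854; warm the meltwater: 336.07 T; water: 4848.8(T − 82.3)
5184.9 T = 399056 − 30029 = 369027
T ≈ 71.17 °C. Since T > 0 °C, the all-ice-melts assumption holds.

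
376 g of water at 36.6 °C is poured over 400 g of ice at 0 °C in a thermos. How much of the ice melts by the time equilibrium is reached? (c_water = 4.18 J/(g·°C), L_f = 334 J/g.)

m_melted ≈ 172 g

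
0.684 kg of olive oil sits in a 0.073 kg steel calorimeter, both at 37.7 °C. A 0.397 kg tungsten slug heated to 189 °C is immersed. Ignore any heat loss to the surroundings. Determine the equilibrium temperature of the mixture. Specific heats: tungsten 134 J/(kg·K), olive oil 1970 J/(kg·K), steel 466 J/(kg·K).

T_f ≈ 43.3 °C

Taking heat into each body as positive, Σ m c ΔT = 0:
0.397·134·(T − 189) + 0.684·1970·(T − 37.7) + 0.073·466·(T − 37.7) = 0
53.2(T − 189) + 1347.5(T − 37.7) + 34.02(T − 37.7) = 0
(53.2 + 1347.5 + 34.02) T = 53.2·189 + 1347.5·37.7 + 34.02·37.7
T ≈ 43.31 °C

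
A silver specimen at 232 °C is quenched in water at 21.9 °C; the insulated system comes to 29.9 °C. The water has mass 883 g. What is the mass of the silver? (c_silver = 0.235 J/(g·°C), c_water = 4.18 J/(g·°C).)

Heat lost by the silver = heat gained by the water:
m×0.235×(232 − 29.9) = 883×4.18×(29.9 − 21.9)
47.49 m = 29528  ⇒  m ≈ 621.7 g

m ≈ 622 g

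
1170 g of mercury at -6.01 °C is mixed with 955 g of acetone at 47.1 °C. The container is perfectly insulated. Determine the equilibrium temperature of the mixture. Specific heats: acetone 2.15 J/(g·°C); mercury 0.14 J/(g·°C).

T_f ≈ 43.2 °C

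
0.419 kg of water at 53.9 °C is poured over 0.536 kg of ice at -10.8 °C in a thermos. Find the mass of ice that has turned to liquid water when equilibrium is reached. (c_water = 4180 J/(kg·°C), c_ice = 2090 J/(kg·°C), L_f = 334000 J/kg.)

Water can give up m c ΔT = 0.419·4180·53.9 = 94402 J before reaching 0 °C.
Of that, 0.536·2090·10.8 = 12099 J goes to bring the ice to 0 °C, leaving 82303 J.
Melting all 0.536 kg of ice would need 0.536·334000 = 179024 J.
That's not enough to melt it all — equilibrium is at 0 °C with ice remaining.
m_melted·334000 = 82303  ⇒  m_melted ≈ 0.2464 kg.

m_melted ≈ 0.246 kg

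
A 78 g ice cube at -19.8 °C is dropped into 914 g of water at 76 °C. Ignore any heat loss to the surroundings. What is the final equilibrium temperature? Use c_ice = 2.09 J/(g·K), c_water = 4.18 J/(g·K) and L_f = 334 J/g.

Net heat exchanged in the isolated system is zero:
ice -19.8→0 °C: 78·2.09·19.8 = 3227.8; melt ice: 78·334 = 26052; meltwater 0→T: 78·4.18·T = 326.04 T; water cools: 914·4.18·(T − 76) = 3820.5(T − 76)
4146.6 T = 290360 − 29280 = 261080
T ≈ 62.96 °C (positive, so assuming full melt was valid).

T_f ≈ 63.0 °C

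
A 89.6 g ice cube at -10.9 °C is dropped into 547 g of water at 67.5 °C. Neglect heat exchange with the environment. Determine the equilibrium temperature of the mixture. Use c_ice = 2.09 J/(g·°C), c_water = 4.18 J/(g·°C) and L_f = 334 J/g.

Net heat exchanged in the isolated system is zero:
warm ice to 0 °C: 89.6·2.09·(0 − (-10.9)) = 2041.2
  latent heat to melt: 89.6·334 = 29926
  meltwater 0→T: 89.6·4.18·T = 374.53 T
  water: 2286.5(T − 67.5)
2661 T = 154336 − 31968 = 122368
T ≈ 45.99 °C (positive, so assuming full melt was valid).

T_f ≈ 46.0 °C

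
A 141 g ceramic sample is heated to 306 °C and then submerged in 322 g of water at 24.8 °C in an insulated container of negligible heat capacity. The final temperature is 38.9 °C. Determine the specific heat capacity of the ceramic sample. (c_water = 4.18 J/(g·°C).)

m_s c (T_s − T_f) = m_water c_water (T_f − T_0):
141·c·(306 − 38.9) = 322·4.18·(38.9 − 24.8)
37661 c = 18978  ⇒  c ≈ 0.5039 J/(g·°C)

c ≈ 0.504 J/(g·°C)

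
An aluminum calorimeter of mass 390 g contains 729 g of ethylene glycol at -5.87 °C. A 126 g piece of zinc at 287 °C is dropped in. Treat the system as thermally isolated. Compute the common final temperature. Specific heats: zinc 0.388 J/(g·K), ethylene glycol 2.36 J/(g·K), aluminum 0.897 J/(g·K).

T_f ≈ 0.9 °C

Taking heat into each body as positive, Σ m c ΔT = 0:
126×0.388×(T − 287) + 729×2.36×(T − (-5.87)) + 390×0.897×(T − (-5.87)) = 0
48.89(T − 287) + 1720.4(T − (-5.87)) + 349.83(T − (-5.87)) = 0
(48.89 + 1720.4 + 349.83) T = 48.89×287 + 1720.4×(-5.87) + 349.83×(-5.87)
T = 1878.4/2119.2 ≈ 0.89 °C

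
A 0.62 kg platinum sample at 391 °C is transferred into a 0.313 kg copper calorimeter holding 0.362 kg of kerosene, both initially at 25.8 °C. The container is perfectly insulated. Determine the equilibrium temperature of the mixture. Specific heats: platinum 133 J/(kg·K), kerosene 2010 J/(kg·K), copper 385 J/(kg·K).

T_f ≈ 58.2 °C

Taking heat into each body as positive, Σ m c ΔT = 0:
0.62×133×(T − 391) + 0.362×2010×(T − 25.8) + 0.313×385×(T − 25.8) = 0
82.46(T − 391) + 727.62(T − 25.8) + 120.5(T − 25.8) = 0
(82.46 + 727.62 + 120.5) T = 82.46×391 + 727.62×25.8 + 120.5×25.8
T = 54123/930.59 ≈ 58.16 °C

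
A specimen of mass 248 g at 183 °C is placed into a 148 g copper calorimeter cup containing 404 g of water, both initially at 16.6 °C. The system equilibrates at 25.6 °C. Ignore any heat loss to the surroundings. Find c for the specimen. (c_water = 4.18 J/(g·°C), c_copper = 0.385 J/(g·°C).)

Net heat exchanged in the isolated system is zero:
248·c·(25.6 − 183) + 404·4.18·(25.6 − 16.6) + 148·0.385·(25.6 − 16.6) = 0
-39035 c = -15711
c = -15711/-39035 ≈ 0.4025 J/(g·°C)

c ≈ 0.402 J/(g·°C)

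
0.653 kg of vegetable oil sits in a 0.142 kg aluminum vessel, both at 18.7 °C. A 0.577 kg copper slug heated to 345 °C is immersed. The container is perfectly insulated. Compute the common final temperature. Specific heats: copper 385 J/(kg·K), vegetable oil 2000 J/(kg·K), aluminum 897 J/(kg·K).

Setting the total heat transfer to zero:
0.577×385×(T − 345) + 0.653×2000×(T − 18.7) + 0.142×897×(T − 18.7) = 0
1655.5 T = 103444
T ≈ 62.48 °C

T_f ≈ 62.5 °C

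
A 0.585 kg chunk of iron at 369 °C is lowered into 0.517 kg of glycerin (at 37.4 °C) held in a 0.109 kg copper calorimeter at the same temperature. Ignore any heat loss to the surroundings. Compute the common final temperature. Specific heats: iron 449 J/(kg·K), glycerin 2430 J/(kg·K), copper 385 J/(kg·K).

Setting the total heat transfer to zero:
0.585×449×(T − 369) + 0.517×2430×(T − 37.4) + 0.109×385×(T − 37.4) = 0
1560.9 T = 145479
T = 145479/1560.9 ≈ 93.20 °C

T_f ≈ 93.2 °C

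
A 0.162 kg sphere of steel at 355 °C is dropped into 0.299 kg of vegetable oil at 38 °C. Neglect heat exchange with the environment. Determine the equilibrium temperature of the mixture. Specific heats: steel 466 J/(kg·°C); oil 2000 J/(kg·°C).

Energy conservation, ΣQ = 0:
0.162·466·(T − 355) + 0.299·2000·(T − 38) = 0
673.49 T = 49524
T ≈ 73.53 °C

T_f ≈ 73.5 °C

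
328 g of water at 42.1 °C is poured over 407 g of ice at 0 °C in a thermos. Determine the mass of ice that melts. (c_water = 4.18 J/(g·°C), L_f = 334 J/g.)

m_melted ≈ 173 g

Heat available from the water dropping to 0 °C: 328·4.18·42.1 = 57721 J.
To melt every bit of ice: 407·334 = 135938 J.
That's not enough to melt it all — equilibrium is at 0 °C with ice remaining.
m_melt = 57721 / L_f = 172.8 g.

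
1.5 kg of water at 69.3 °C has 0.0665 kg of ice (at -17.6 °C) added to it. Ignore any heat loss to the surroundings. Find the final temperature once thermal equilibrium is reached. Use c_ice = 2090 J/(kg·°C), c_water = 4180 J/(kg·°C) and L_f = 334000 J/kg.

T_f ≈ 62.6 °C

Let T be the final temperature. ΣQ_i = 0:
warm ice to 0 °C: 0.0665×2090×(0 − (-17.6)) = 2446.1
  latent heat to melt: 0.0665×334000 = 22211
  warm the meltwater: 277.97 T
  water cools: 1.5×4180×(T − 69.3) = 6270(T − 69.3)
6548 T = 434511 − 24657 = 409854
T ≈ 62.59 °C. Since T > 0 °C, the all-ice-melts assumption holds.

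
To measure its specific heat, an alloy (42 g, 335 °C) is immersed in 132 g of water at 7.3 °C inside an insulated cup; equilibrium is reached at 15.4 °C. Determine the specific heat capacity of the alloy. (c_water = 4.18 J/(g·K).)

Heat lost by the alloy = heat gained by the water:
42×c×(335 − 15.4) = 132×4.18×(15.4 − 7.3)
13423 c = 4469.3  ⇒  c ≈ 0.333 J/(g·K)

c ≈ 0.333 J/(g·K)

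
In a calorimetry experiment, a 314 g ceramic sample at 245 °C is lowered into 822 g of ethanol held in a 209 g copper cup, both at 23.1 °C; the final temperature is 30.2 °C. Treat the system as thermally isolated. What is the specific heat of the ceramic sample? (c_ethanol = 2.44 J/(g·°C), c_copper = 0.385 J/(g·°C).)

Heat gained plus heat lost sum to zero:
314×c×(30.2 − 245) + 822×2.44×(30.2 − 23.1) + 209×0.385×(30.2 − 23.1) = 0
-67447 c = -14812
c = -14812/-67447 ≈ 0.2196 J/(g·°C)

c ≈ 0.22 J/(g·°C)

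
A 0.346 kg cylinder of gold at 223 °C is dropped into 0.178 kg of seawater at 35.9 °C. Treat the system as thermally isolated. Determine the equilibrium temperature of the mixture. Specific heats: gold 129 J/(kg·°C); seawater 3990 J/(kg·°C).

T_f ≈ 47.0 °C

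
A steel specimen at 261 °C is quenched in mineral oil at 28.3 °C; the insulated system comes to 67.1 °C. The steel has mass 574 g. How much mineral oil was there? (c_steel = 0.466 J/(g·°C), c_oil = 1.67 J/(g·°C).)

m ≈ 800 g

Energy conservation, ΣQ = 0:
574·0.466·(67.1 − 261) + m·1.67·(67.1 − 28.3) = 0
64.8 m = 51865
m = 51865/64.8 ≈ 800.4 g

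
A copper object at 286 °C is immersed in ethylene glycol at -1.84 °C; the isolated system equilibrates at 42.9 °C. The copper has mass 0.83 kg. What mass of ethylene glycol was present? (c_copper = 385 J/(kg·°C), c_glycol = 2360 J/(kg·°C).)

|Q_copper| = |Q_glycol|:
0.83·385·(286 − 42.9) = m·2360·(42.9 − (-1.84))
105586 m = 77683  ⇒  m ≈ 0.7357 kg

m ≈ 0.736 kg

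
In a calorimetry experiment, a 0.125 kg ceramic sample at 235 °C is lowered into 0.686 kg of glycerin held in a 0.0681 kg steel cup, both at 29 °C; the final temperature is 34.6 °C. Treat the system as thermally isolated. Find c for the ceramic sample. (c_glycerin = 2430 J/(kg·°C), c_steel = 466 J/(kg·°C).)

Heat gained plus heat lost sum to zero:
0.125·c·(34.6 − 235) + 0.686·2430·(34.6 − 29) + 0.0681·466·(34.6 − 29) = 0
-25.05 c = -9512.8
c = -9512.8/-25.05 ≈ 379.8 J/(kg·°C)

c ≈ 380 J/(kg·°C)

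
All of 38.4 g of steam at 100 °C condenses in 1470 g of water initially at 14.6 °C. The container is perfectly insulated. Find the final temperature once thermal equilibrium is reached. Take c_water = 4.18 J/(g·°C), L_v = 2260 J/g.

T_f ≈ 30.5 °C

Taking heat into each body as positive, Σ m c ΔT = 0:
steam→water at 100 °C releases m L_v = 38.4×2260 = 86784
  condensate cools 100→T: 38.4×4.18×(T − 100) = 160.51(T − 100)
  original water: 6144.6(T − 14.6)
6305.1 T = 86784 + 16051 + 89711 = 192546
T ≈ 30.54 °C (< 100 °C, so full condensation is consistent).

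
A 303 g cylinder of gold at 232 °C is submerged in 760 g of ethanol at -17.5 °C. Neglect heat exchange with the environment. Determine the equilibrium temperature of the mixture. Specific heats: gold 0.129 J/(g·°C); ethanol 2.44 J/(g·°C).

T_f ≈ -12.3 °C

T_f is the heat-capacity-weighted average of the initial temperatures:
T_f = (39.09×232 + 1854.4×(-17.5)) / (39.09 + 1854.4)
    = -23384 / 1893.5 ≈ -12.35 °C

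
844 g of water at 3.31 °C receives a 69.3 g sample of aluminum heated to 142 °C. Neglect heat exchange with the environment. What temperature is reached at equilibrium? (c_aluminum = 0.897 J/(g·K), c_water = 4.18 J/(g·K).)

T_f ≈ 5.7 °C

Conservation of energy gives ΣQ = 0:
69.3·0.897·(T − 142) + 844·4.18·(T − 3.31) = 0
62.16(T − 142) + 3527.9(T − 3.31) = 0
3590.1 T = 20504
T ≈ 5.71 °C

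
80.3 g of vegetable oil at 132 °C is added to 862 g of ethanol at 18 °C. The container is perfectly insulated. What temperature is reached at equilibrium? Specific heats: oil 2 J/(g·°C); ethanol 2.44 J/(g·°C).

T_f ≈ 26.1 °C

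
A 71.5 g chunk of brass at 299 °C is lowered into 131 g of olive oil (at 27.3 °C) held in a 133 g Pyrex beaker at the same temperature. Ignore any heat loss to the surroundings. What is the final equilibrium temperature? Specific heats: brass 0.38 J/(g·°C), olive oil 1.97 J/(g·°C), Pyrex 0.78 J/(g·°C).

Energy conservation, ΣQ = 0:
71.5*0.38*(T − 299) + 131*1.97*(T − 27.3) + 133*0.78*(T − 27.3) = 0
27.17(T − 299) + 258.07(T − 27.3) + 103.74(T − 27.3) = 0
388.98 T = 18001
T = 18001 / 388.98 = 46.3 °C

T_f ≈ 46.3 °C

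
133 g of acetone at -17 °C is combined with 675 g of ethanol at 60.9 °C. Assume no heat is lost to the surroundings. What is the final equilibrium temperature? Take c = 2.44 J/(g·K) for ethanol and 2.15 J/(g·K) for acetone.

T_f ≈ 49.4 °C

Set heat shed by the hot body equal to heat absorbed by the cold body:
675*2.44*(60.9 − T) = 133*2.15*(T − (-17))
1647(60.9 − T) = 285.95(T − (-17))
1933 T = 95441  ⇒  T ≈ 49.38 °C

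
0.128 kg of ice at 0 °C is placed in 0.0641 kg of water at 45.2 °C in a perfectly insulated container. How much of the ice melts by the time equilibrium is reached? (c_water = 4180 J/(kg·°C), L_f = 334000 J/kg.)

m_melted ≈ 0.0363 kg

Water can give up m c ΔT = 0.0641·4180·45.2 = 12111 J before reaching 0 °C.
Melting all 0.128 kg of ice would need 0.128·334000 = 42752 J.
12111 J < 42752 J, so only part of the ice melts and the system sits at 0 °C.
Mass melted = 12111/334000 ≈ 0.03626 kg.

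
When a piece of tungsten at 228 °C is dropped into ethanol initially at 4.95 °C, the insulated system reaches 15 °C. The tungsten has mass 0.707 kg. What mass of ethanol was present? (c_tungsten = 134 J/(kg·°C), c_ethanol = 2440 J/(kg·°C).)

Let T be the final temperature. ΣQ_i = 0:
0.707·134·(15 − 228) + m·2440·(15 − 4.95) = 0
24522 m = 20179
m = 20179/24522 ≈ 0.8229 kg

m ≈ 0.823 kg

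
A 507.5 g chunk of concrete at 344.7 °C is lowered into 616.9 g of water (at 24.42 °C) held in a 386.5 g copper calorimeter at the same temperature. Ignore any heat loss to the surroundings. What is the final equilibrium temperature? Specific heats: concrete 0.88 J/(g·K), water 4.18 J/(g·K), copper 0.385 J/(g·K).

Setting the total heat transfer to zero:
507.5×0.88×(T − 344.7) + 616.9×4.18×(T − 24.42) + 386.5×0.385×(T − 24.42) = 0
(446.6 + 2578.6 + 148.8) T = 446.6×344.7 + 2578.6×24.42 + 148.8×24.42
T = 220547/3174 ≈ 69.48 °C

T_f ≈ 69.5 °C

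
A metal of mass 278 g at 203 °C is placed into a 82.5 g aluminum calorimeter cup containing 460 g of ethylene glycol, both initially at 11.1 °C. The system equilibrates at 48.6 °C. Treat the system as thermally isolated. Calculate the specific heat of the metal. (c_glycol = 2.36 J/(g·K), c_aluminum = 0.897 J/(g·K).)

c ≈ 1.01 J/(g·K)

Setting the total heat transfer to zero:
278·c·(48.6 − 203) + 460·2.36·(48.6 − 11.1) + 82.5·0.897·(48.6 − 11.1) = 0
-42923 c = -43485
c = -43485/-42923 ≈ 1.013 J/(g·K)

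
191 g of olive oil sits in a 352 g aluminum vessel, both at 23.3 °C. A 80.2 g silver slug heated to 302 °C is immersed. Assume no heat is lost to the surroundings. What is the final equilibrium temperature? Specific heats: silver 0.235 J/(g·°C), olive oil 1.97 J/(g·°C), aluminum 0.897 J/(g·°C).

Conservation of energy gives ΣQ = 0:
80.2*0.235*(T − 302) + 191*1.97*(T − 23.3) + 352*0.897*(T − 23.3) = 0
18.85(T − 302) + 376.27(T − 23.3) + 315.74(T − 23.3) = 0
710.86 T = 21816
T = 21816 / 710.86 = 30.7 °C

T_f ≈ 30.7 °C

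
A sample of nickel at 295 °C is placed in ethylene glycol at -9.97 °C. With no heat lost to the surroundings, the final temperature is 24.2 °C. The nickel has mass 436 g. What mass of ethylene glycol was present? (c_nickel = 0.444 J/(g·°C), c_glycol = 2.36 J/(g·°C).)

Conservation of energy gives ΣQ = 0:
436×0.444×(24.2 − 295) + m×2.36×(24.2 − (-9.97)) = 0
80.64 m = 52423
m = 52423/80.64 ≈ 650.1 g

m ≈ 650 g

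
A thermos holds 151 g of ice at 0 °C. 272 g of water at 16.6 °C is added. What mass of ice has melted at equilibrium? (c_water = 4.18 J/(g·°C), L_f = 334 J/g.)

Cooling the water to 0 °C releases 272·4.18·16.6 = 18874 J.
Melting all 151 g of ice would need 151·334 = 50434 J.
Since 18874 < 50434 J, not all the ice melts; equilibrium is at 0 °C.
m_melt = 18874 / L_f = 56.51 g.

m_melted ≈ 56.5 g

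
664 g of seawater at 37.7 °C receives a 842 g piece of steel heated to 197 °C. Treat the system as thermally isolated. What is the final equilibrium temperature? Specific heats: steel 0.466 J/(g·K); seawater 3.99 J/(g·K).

T_f ≈ 58.2 °C

T_f is the heat-capacity-weighted average of the initial temperatures:
T_f = (392.37*197 + 2649.4*37.7) / (392.37 + 2649.4)
    = 177178 / 3041.7 ≈ 58.25 °C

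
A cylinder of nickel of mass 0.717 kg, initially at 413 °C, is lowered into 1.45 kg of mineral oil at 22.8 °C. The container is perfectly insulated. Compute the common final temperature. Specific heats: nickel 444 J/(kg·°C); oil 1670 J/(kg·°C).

Let T be the final temperature. ΣQ_i = 0:
0.717×444×(T − 413) + 1.45×1670×(T − 22.8) = 0
318.35(T − 413) + 2421.5(T − 22.8) = 0
2739.8 T = 186688
T ≈ 68.14 °C

T_f ≈ 68.1 °C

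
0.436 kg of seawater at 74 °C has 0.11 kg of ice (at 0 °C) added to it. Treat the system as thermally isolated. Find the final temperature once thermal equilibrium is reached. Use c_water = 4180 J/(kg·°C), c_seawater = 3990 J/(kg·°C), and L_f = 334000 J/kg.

Sum of m c ΔT and latent-heat terms is zero:
fusion: m_ice L_f = 0.11·334000 = 36740
  meltwater 0→T: 0.11·4180·T = 459.8 T
  seawater: 1739.6(T − 74)
2199.4 T = 128733 − 36740 = 91993
T ≈ 41.83 °C. Since T > 0 °C, the all-ice-melts assumption holds.

T_f ≈ 41.8 °C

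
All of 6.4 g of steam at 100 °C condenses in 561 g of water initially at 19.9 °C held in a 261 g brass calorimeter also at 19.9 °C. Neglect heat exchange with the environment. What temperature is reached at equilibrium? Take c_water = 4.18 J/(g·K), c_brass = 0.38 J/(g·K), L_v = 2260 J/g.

Energy conservation, ΣQ = 0:
latent heat released on condensation: 6.4×2260 = 14464
  condensate cools 100→T: 6.4×4.18×(T − 100) = 26.75(T − 100)
  original water: 2345(T − 19.9)
  cup: 99.18(T − 19.9)
2470.9 T = 14464 + 2675.2 + 48639 = 65778
T ≈ 26.62 °C, under the boiling point, so the assumption holds.

T_f ≈ 26.6 °C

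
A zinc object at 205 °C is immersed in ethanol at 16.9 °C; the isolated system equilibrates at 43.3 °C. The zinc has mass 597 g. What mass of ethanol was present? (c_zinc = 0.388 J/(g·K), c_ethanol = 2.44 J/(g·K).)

m ≈ 581 g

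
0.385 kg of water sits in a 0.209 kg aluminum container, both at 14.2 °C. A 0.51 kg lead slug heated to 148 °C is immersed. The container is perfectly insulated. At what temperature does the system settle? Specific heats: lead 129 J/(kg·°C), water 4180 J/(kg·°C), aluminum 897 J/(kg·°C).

Taking heat into each body as positive, Σ m c ΔT = 0:
0.51·129·(T − 148) + 0.385·4180·(T − 14.2) + 0.209·897·(T − 14.2) = 0
(65.79 + 1609.3 + 187.47) T = 65.79·148 + 1609.3·14.2 + 187.47·14.2
T ≈ 18.93 °C

T_f ≈ 18.9 °C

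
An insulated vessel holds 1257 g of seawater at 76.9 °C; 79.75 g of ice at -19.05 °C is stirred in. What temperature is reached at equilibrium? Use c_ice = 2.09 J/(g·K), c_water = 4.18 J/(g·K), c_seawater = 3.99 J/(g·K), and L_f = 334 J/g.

T_f ≈ 66.5 °C

Sum of m c ΔT and latent-heat terms is zero:
warm ice to 0 °C: 79.75×2.09×(0 − (-19.05)) = 3175.2
  fusion: m_ice L_f = 79.75×334 = 26636
  meltwater 0→T: 79.75×4.18×T = 333.35 T
  seawater cools: 1257×3.99×(T − 76.9) = 5015.4(T − 76.9)
5348.8 T = 385687 − 29812 = 355875
T ≈ 66.53 °C. Since T > 0 °C, the all-ice-melts assumption holds.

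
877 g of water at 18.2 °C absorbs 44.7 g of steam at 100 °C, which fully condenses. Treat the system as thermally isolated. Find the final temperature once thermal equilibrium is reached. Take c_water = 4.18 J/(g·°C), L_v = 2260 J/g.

Net heat exchanged in the isolated system is zero:
latent heat released on condensation: 44.7·2260 = 101022; condensate cools 100→T: 44.7·4.18·(T − 100) = 186.85(T − 100); water warms: 877·4.18·(T − 18.2) = 3665.9(T − 18.2)
3852.7 T = 101022 + 18685 + 66719 = 186425
T ≈ 48.39 °C (< 100 °C, so full condensation is consistent).

T_f ≈ 48.4 °C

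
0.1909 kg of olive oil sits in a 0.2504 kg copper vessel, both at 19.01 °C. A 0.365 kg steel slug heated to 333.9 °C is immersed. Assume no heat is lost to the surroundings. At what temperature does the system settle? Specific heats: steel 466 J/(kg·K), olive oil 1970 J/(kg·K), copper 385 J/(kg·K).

T_f ≈ 102.4 °C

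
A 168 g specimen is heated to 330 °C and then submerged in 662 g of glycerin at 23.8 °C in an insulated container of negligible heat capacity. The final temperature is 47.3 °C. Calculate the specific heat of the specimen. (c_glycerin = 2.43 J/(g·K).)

c ≈ 0.796 J/(g·K)

Setting the total heat transfer to zero:
168·c·(47.3 − 330) + 662·2.43·(47.3 − 23.8) = 0
-47494 c = -37804
c = -37804/-47494 ≈ 0.796 J/(g·K)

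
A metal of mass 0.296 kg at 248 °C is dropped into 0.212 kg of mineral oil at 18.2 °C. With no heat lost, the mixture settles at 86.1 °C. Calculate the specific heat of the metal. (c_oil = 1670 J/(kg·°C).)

c ≈ 502 J/(kg·°C)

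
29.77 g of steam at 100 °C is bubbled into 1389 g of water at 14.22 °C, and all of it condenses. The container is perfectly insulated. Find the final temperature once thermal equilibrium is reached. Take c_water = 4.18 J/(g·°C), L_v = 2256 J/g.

Energy conservation, ΣQ = 0:
steam→water at 100 °C releases m L_v = 29.77·2256 = 67161
  condensate cools 100→T: 29.77·4.18·(T − 100) = 124.44(T − 100)
  original water: 5806(T − 14.22)
5930.5 T = 67161 + 12444 + 82562 = 162167
T ≈ 27.34 °C (< 100 °C, so full condensation is consistent).

T_f ≈ 27.3 °C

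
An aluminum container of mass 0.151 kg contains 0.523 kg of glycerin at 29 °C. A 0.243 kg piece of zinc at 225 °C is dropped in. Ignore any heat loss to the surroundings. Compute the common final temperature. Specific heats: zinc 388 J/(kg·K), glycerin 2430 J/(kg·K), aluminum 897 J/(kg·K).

Taking heat into each body as positive, Σ m c ΔT = 0:
0.243·388·(T − 225) + 0.523·2430·(T − 29) + 0.151·897·(T − 29) = 0
(94.28 + 1270.9 + 135.45) T = 94.28·225 + 1270.9·29 + 135.45·29
T ≈ 41.31 °C

T_f ≈ 41.3 °C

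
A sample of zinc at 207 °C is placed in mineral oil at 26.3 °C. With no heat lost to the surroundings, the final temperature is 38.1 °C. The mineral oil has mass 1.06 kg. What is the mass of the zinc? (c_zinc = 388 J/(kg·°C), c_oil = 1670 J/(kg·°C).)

m ≈ 0.319 kg

Taking heat into each body as positive, Σ m c ΔT = 0:
m×388×(38.1 − 207) + 1.06×1670×(38.1 − 26.3) = 0
-65533 m = -20888
m = -20888/-65533 ≈ 0.3187 kg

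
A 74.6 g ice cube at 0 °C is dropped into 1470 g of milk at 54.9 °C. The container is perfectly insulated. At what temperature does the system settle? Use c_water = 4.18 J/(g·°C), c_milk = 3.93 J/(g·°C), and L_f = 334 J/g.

Energy balance with sensible and latent terms:
melt ice: 74.6×334 = 24916
  warm the meltwater: 311.83 T
  milk: 5777.1(T − 54.9)
6088.9 T = 317163 − 24916 = 292246
T ≈ 48.00 °C (positive, so assuming full melt was valid).

T_f ≈ 48.0 °C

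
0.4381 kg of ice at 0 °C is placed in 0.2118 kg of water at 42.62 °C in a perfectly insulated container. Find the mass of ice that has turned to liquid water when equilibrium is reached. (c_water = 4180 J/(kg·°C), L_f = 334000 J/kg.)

m_melted ≈ 0.113 kg

Water can give up m c ΔT = 0.2118·4180·42.62 = 37733 J before reaching 0 °C.
Fully melting the ice requires m_ice L_f = 0.4381·334000 = 146325 J.
That's not enough to melt it all — equilibrium is at 0 °C with ice remaining.
m_melt = 37733 / L_f = 0.113 kg.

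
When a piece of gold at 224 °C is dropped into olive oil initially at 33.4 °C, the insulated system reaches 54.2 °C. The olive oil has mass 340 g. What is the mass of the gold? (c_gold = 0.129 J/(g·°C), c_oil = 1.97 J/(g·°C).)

m ≈ 636 g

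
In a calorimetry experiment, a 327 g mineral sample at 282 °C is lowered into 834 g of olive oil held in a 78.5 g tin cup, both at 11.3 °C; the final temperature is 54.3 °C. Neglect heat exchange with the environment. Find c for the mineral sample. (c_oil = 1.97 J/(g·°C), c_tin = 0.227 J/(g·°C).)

Let T be the final temperature. ΣQ_i = 0:
327×c×(54.3 − 282) + 834×1.97×(54.3 − 11.3) + 78.5×0.227×(54.3 − 11.3) = 0
-74458 c = -71414
c = -71414/-74458 ≈ 0.9591 J/(g·°C)

c ≈ 0.959 J/(g·°C)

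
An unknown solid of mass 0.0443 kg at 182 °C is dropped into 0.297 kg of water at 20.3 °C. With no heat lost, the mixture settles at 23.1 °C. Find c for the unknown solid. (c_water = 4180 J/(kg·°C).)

Setting the total heat transfer to zero:
0.0443·c·(23.1 − 182) + 0.297·4180·(23.1 − 20.3) = 0
-7.039 c = -3476.1
c = -3476.1/-7.039 ≈ 493.8 J/(kg·°C)

c ≈ 494 J/(kg·°C)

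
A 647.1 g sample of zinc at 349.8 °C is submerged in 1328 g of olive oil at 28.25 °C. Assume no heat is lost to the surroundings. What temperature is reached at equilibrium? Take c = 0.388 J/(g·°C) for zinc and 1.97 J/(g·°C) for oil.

T_f ≈ 56.4 °C

Energy conservation, ΣQ = 0:
647.1*0.388*(T − 349.8) + 1328*1.97*(T − 28.25) = 0
(251.07 + 2616.2) T = 251.07*349.8 + 2616.2*28.25
T = 161732 / 2867.2 = 56.4 °C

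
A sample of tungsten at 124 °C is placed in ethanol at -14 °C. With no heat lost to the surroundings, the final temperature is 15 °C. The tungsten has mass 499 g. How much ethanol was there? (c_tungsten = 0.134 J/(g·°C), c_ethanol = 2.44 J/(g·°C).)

m ≈ 103 g

Heat lost by the tungsten = heat gained by the ethanol:
499×0.134×(124 − 15) = m×2.44×(15 − (-14))
70.76 m = 7288.4  ⇒  m ≈ 103 g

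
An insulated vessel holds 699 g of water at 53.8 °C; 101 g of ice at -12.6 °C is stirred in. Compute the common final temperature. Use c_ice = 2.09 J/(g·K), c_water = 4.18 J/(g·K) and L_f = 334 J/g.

Sum of m c ΔT and latent-heat terms is zero:
ice -12.6→0 °C: 101·2.09·12.6 = 2659.7; melt ice: 101·334 = 33734; warm the meltwater: 422.18 T; water cools: 699·4.18·(T − 53.8) = 2921.8(T − 53.8)
3344 T = 157194 − 36394 = 120800
T ≈ 36.12 °C. Since T > 0 °C, the all-ice-melts assumption holds.

T_f ≈ 36.1 °C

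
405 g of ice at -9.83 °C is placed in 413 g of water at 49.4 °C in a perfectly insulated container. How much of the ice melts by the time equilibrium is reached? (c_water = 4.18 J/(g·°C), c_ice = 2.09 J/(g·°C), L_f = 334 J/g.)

m_melted ≈ 230 g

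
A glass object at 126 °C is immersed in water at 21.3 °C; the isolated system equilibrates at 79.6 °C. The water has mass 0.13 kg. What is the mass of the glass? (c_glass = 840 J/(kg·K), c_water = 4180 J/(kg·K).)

m ≈ 0.813 kg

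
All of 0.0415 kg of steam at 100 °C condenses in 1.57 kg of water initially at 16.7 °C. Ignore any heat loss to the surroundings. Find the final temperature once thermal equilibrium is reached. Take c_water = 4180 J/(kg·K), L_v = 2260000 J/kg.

T_f ≈ 32.8 °C

Energy balance with sensible and latent terms:
condense steam: −0.0415·2260000 = −93790; condensate cools 100→T: 0.0415·4180·(T − 100) = 173.47(T − 100); water warms: 1.57·4180·(T − 16.7) = 6562.6(T − 16.7)
6736.1 T = 93790 + 17347 + 109595 = 220732
T ≈ 32.77 °C, under the boiling point, so the assumption holds.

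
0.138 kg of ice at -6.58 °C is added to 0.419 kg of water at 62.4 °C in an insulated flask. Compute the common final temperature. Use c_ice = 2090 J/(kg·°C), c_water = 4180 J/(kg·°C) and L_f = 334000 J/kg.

Sum of m c ΔT and latent-heat terms is zero:
ice -6.58→0 °C: 0.138×2090×6.58 = 1897.8
  fusion: m_ice L_f = 0.138×334000 = 46092
  warm the meltwater: 576.84 T
  water cools: 0.419×4180×(T − 62.4) = 1751.4(T − 62.4)
2328.3 T = 109289 − 47990 = 61299
T ≈ 26.33 °C. Since T > 0 °C, the all-ice-melts assumption holds.

T_f ≈ 26.3 °C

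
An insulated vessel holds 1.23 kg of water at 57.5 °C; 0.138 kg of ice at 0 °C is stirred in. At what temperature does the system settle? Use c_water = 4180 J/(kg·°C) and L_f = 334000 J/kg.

Net heat exchanged in the isolated system is zero:
latent heat to melt: 0.138×334000 = 46092; meltwater 0→T: 0.138×4180×T = 576.84 T; water cools: 1.23×4180×(T − 57.5) = 5141.4(T − 57.5)
5718.2 T = 295630 − 46092 = 249538
T ≈ 43.64 °C (positive, so assuming full melt was valid).

T_f ≈ 43.6 °C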